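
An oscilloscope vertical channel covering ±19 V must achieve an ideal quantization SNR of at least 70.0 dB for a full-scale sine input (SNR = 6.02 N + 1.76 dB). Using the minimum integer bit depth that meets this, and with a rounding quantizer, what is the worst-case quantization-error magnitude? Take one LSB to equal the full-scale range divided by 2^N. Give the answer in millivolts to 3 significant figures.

Full-scale range = 19 V − (-19 V) = 38 V.
N ≥ (70.0 − 1.76)/6.02 = 11.336 → N_min = 12.
One LSB is 38 V / 4096 = 9.2773 mV.
|e|_max = LSB/2 = 4.64 mV.

4.64 mV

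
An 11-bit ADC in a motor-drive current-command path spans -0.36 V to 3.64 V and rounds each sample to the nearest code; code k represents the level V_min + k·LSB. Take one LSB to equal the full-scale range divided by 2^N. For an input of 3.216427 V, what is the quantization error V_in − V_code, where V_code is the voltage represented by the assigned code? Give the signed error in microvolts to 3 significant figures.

+255 µV

Span: 3.64 V − (-0.36 V) = 4 V. LSB = 4 V / 2^11 ≈ 1.953 mV.
(V_in − V_min)/LSB = (3.216427 − (-0.36)) × 2048/4 = 1831.1306 → nearest code k = 1831.
Reconstructed level: -0.36 + 1831 × 4/2048 V = 3.216171875 V.
e = 3.216427 − (3.216171875) = +255 µV.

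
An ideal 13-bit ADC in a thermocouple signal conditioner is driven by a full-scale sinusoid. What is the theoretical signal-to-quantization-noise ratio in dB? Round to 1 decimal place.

80.0 dB

Ideal quantization SNR: 6.02 × 13 + 1.76 dB = 80.0 dB.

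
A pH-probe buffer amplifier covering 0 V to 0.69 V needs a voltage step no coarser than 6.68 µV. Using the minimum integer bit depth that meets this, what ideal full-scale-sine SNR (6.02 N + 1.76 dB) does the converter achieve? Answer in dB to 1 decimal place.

Range is 0.69 V.
Need 2^N ≥ 0.69 V / 6.68 µV = 103300 → N_min = 17.
SNR = 6.02 × 17 + 1.76 = 104.10 dB.

104.1 dB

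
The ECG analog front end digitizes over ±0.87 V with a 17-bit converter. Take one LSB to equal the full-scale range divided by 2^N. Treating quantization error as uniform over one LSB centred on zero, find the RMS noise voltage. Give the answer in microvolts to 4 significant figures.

3.832 µV

Span: 0.87 V − (-0.87 V) = 1.74 V.
One LSB is 1.74 V / 131072 = 13.2751 µV.
RMS of a uniform error over width LSB is LSB/√12 = 3.832 µV.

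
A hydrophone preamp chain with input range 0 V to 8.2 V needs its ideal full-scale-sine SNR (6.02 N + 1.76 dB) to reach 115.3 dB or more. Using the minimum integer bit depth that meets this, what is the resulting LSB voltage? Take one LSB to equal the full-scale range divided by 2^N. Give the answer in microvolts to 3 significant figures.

15.6 µV

Full-scale range = 8.2 V.
N ≥ (115.3 − 1.76)/6.02 = 18.860 → N_min = 19.
Step size = 8.2/524288 V = 15.6 µV.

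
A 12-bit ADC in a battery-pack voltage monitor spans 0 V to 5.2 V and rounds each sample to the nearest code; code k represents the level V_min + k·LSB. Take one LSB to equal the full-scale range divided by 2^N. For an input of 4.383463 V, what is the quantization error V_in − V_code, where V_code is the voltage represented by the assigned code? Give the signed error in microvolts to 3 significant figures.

−228 µV

Range is 5.2 V. LSB = 5.2 V / 2^12 ≈ 1.270 mV.
(4.383463 − (0)) / LSB = 4.383463 × 4096/5.2 = 3452.8201. Nearest integer: k = 3453.
Reconstructed level: 0 + 3453 × 5.2/4096 V = 4.383691406 V.
e = 4.383463 − (4.383691406) = −228 µV.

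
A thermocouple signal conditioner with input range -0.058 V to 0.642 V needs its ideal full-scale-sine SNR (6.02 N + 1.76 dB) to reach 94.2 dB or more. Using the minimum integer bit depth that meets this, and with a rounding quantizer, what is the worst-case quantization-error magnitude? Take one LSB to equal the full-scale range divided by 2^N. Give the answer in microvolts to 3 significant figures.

Full-scale range = 0.642 V − (-0.058 V) = 0.7 V.
Required N = ⌈(94.2 − 1.76)/6.02⌉ = ⌈15.355⌉ = 16.
Step size = 0.7/65536 V = 10.681 µV.
|e|_max = LSB/2 = 5.34 µV.

5.34 µV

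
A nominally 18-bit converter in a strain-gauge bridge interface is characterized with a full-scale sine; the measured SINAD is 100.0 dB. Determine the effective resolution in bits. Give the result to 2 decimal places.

(100.0 − 1.76) / 6.02 = 98.24/6.02 = 16.3189 effective bits.

16.32 bits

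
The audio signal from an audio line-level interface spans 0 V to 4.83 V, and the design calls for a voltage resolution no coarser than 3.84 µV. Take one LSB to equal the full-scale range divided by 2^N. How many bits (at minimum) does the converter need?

Full-scale range = 4.83 V.
4.83 V / 3.84 µV = 1.258e6. Since 2^20 = 1048576 and 2^21 = 2097152, N = 21.

21 bits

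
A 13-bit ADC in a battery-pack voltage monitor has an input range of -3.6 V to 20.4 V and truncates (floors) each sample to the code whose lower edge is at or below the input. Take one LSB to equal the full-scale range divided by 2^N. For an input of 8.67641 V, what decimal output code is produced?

4190

Span: 20.4 V − (-3.6 V) = 24 V. LSB = 24 V / 2^13 ≈ 2.930 mV.
code = ⌊(V_in − V_min)/LSB⌋ = ⌊(V_in − V_min) × 2^13 / range⌋
     = ⌊(8.67641 − (-3.6)) × 8192 / 24⌋ = ⌊12.27641 × 8192/24⌋
     = ⌊4190.348⌋ = 4190.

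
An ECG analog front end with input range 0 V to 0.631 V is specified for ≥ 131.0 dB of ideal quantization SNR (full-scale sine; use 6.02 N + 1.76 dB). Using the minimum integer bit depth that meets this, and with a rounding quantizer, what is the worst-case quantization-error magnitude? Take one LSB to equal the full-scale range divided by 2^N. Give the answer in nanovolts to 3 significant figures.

75.2 nV

Full-scale range = 0.631 V.
N ≥ (131.0 − 1.76)/6.02 = 21.468 → N_min = 22.
Step size = 0.631/4194304 V = 150.44 nV.
|e|_max = LSB/2 = 75.2 nV.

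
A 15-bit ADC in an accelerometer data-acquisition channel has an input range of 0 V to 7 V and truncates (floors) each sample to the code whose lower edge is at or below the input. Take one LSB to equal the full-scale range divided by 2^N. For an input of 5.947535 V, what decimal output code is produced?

27841

Full-scale range = 7 V. LSB = 7 V / 2^15 ≈ 213.6 µV.
code = ⌊(V_in − V_min)/LSB⌋ = ⌊(V_in − V_min) × 2^15 / range⌋
     = ⌊(5.947535 − (0)) × 32768 / 7⌋ = ⌊5.947535 × 32768/7⌋
     = ⌊27841.261⌋ = 27841.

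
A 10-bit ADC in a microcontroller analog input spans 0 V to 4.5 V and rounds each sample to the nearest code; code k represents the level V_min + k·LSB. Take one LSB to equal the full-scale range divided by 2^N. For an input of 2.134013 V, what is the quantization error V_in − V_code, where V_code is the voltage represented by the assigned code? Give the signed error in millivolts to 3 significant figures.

−1.73 mV

Span = 4.5 V. LSB = 4.5 V / 2^10 ≈ 4.395 mV.
Position in LSBs: (2.134013 − (0)) × 1024/4.5 = 485.6065; rounding gives k = 486.
V_code = V_min + k × range/2^10 = 0 + 486 × 4.5/1024 = 2.135742188 V.
Error = V_in − V_code = 2.134013 − (2.135742188) = −1.73 mV.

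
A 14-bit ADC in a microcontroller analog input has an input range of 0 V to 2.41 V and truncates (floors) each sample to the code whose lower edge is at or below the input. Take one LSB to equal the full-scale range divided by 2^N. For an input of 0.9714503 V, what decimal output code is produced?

Full-scale range = 2.41 V. LSB = 2.41 V / 2^14 ≈ 147.1 µV.
code = ⌊(V_in − V_min)/LSB⌋ = ⌊(V_in − V_min) × 2^14 / range⌋
     = ⌊(0.9714503 − (0)) × 16384 / 2.41⌋ = ⌊0.9714503 × 16384/2.41⌋
     = ⌊6604.250⌋ = 6604.

6604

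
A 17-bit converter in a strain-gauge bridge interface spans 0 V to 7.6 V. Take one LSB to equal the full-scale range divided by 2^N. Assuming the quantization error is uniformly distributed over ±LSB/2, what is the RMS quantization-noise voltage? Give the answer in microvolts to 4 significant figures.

Range is 7.6 V.
LSB = 7.6 V / 2^17 = 57.9834 µV.
For a uniform distribution on [−LSB/2, +LSB/2], V_rms = LSB/√12 = 57.9834 µV/3.4641 = 16.74 µV.

16.74 µV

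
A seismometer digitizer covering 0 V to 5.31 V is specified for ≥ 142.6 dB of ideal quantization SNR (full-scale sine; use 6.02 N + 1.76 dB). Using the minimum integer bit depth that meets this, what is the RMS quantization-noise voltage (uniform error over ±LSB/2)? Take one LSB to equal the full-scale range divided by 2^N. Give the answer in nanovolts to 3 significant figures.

91.4 nV

Span = 5.31 V.
Solving 6.02 N ≥ 142.6 − 1.76: N ≥ 23.395. Round up → N = 24.
Step size = 5.31/16777216 V = 316.50 nV.
σ_q = LSB/√12 = 316.50 nV/3.4641 = 91.4 nV.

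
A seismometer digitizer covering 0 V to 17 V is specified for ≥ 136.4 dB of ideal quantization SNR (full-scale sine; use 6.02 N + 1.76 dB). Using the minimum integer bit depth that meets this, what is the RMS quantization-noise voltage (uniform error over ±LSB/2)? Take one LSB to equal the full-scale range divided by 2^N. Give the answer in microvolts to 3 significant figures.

V_FS = 17 V.
Solving 6.02 N ≥ 136.4 − 1.76: N ≥ 22.365. Round up → N = 23.
One LSB is 17 V / 8388608 = 2.0266 µV.
V_rms = LSB/√12 = 0.585 µV.

0.585 µV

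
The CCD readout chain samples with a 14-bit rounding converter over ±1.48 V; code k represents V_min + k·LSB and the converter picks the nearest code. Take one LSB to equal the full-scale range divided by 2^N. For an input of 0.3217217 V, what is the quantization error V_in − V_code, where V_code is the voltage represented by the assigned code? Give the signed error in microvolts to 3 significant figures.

Span: 1.48 V − (-1.48 V) = 2.96 V. LSB = 2.96 V / 2^14 ≈ 180.7 µV.
(V_in − V_min)/LSB = (0.3217217 − (-1.48)) × 16384/2.96 = 9972.7731 → nearest code k = 9973.
V_code = -1.48 + (9973/16384) × 2.96 = 0.32176269531 V.
V_in − V_code = 0.3217217 − (0.32176269531) = −41.0 µV.

−41.0 µV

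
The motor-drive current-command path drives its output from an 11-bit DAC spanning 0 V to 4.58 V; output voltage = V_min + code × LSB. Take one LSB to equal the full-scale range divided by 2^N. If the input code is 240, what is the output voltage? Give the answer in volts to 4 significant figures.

V_FS = 4.58 V. LSB = 4.58 V / 2^11.
Output = V_min + (240/2048) × range = 0 + 0.117188 × 4.58 V
      = 0 V + 0.536719 V = 0.536719 V.

0.5367 V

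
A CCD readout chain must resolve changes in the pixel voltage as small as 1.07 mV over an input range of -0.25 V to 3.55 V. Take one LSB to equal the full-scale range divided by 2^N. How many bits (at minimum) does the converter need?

12 bits

The full-scale span is 3.55 − (-0.25) = 3.8 V.
Required number of levels: 3.8/1.07 mV = 3551.4; smallest N with 2^N ≥ that is 12.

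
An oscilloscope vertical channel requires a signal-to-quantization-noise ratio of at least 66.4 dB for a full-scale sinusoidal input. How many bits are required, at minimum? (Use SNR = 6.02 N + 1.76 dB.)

6.02 N + 1.76 ≥ 66.4 gives N ≥ 10.738, so the minimum integer is 11.

11 bits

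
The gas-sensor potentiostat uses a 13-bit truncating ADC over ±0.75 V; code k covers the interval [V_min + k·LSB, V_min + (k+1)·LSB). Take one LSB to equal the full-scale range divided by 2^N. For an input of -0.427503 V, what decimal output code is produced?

Range = 0.75 − (-0.75) = 1.5 V. LSB = 1.5 V / 2^13 ≈ 183.1 µV.
(V_in − V_min) × 2^13/range = (-0.427503 − (-0.75)) × 8192/1.5 = 1761.264.
Floor → code = 1761.

1761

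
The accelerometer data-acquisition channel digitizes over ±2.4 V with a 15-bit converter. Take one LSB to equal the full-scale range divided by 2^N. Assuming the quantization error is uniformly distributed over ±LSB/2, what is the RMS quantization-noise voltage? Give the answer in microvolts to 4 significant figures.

42.29 µV

The full-scale span is 2.4 − (-2.4) = 4.8 V.
One LSB is 4.8 V / 32768 = 146.484 µV.
RMS of a uniform error over width LSB is LSB/√12 = 42.29 µV.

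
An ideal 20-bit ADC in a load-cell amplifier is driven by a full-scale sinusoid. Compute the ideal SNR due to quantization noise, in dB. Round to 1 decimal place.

SNR = 6.02·20 + 1.76 = 122.16 dB.

122.2 dB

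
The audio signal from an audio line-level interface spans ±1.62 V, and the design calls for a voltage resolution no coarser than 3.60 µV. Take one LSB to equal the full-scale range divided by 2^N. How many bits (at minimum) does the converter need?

The full-scale span is 1.62 − (-1.62) = 3.24 V.
3.24 V / 3.60 µV = 900000. Since 2^19 = 524288 and 2^20 = 1048576, N = 20.

20 bits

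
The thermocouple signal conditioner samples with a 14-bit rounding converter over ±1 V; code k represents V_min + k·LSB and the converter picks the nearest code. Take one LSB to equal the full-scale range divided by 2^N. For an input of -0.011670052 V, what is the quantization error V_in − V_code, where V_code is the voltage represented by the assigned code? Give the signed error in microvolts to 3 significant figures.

Full-scale range = 1 V − (-1 V) = 2 V. LSB = 2 V / 2^14 ≈ 122.1 µV.
Position in LSBs: (-0.011670052 − (-1)) × 16384/2 = 8096.3989; rounding gives k = 8096.
V_code = -1 + (8096/16384) × 2 = -0.011718750000 V.
V_in − V_code = -0.011670052 − (-0.011718750000) = +48.7 µV.

+48.7 µV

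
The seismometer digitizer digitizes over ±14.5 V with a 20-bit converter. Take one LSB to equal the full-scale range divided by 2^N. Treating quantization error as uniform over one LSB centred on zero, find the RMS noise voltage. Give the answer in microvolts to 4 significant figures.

7.984 µV

Span: 14.5 V − (-14.5 V) = 29 V.
LSB = 29 V / 2^20 = 27.6566 µV.
RMS of a uniform error over width LSB is LSB/√12 = 7.984 µV.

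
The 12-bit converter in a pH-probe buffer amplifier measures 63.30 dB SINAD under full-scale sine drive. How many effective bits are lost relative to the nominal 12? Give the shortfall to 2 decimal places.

1.78 bits

Effective bits = (63.30 − 1.76)/6.02 = 10.2226.
Lost resolution: 12 − 10.2226 = 1.7774 bits.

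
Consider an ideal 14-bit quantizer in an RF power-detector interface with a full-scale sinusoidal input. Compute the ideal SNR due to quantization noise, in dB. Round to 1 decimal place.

6.02(14) + 1.76 = 84.28 + 1.76 = 86.04 dB.

86.0 dB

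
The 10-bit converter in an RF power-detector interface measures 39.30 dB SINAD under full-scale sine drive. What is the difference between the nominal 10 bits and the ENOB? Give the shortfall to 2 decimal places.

Effective bits = (39.30 − 1.76)/6.02 = 6.2359.
Shortfall = 10 − 6.2359 = 3.7641 bits.

3.76 bits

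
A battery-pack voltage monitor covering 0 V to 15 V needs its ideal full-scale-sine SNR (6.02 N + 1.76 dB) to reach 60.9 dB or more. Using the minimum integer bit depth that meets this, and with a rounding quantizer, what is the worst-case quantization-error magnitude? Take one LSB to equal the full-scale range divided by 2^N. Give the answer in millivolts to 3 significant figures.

Full-scale range = 15 V.
Required N = ⌈(60.9 − 1.76)/6.02⌉ = ⌈9.824⌉ = 10.
Step size = 15/1024 V = 14.648 mV.
Half an LSB is 7.32 mV.

7.32 mV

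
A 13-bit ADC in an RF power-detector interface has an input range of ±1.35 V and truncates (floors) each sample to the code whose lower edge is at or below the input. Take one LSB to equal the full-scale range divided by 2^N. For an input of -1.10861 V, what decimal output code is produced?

The full-scale span is 1.35 − (-1.35) = 2.7 V. LSB = 2.7 V / 2^13 ≈ 329.6 µV.
code = ⌊(V_in − V_min)/LSB⌋ = ⌊(V_in − V_min) × 2^13 / range⌋
     = ⌊(-1.10861 − (-1.35)) × 8192 / 2.7⌋ = ⌊0.24139 × 8192/2.7⌋
     = ⌊732.395⌋ = 732.

732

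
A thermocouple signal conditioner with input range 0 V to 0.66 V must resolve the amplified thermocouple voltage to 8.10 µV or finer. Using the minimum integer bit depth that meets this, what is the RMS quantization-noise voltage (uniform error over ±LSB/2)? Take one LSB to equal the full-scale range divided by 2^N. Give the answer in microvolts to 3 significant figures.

V_FS = 0.66 V.
Required number of levels: 0.66/8.10 µV = 81481; smallest N with 2^N ≥ that is 17.
Step size = 0.66/131072 V = 5.0354 µV.
V_rms = LSB/√12 = 1.45 µV.

1.45 µV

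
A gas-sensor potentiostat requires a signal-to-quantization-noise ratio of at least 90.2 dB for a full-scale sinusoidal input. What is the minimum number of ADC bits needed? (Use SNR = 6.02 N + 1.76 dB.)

N ≥ (90.2 − 1.76)/6.02 = 14.691 → N_min = 15.

15 bits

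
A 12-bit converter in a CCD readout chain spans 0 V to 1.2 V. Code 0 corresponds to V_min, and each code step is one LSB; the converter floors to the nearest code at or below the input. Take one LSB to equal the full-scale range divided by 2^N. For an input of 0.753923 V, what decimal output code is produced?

Span = 1.2 V. LSB = 1.2 V / 2^12 ≈ 293.0 µV.
V_in − V_min = 0.753923 − (0) = 0.753923 V.
Divide by LSB: 0.753923 × 4096/1.2 = 2573.3905.
Truncating gives code 2573.

2573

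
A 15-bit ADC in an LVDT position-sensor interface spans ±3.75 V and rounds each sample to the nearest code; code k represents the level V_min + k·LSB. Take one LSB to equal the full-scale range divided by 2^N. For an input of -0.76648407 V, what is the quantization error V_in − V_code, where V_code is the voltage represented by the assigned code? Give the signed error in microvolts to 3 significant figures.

+41.2 µV

Full-scale range = 3.75 V − (-3.75 V) = 7.5 V. LSB = 7.5 V / 2^15 ≈ 228.9 µV.
(V_in − V_min)/LSB = (-0.76648407 − (-3.75)) × 32768/7.5 = 13035.1800 → nearest code k = 13035.
V_code = V_min + k × range/2^15 = -3.75 + 13035 × 7.5/32768 = -0.76652526855 V.
e = -0.76648407 − (-0.76652526855) = +41.2 µV.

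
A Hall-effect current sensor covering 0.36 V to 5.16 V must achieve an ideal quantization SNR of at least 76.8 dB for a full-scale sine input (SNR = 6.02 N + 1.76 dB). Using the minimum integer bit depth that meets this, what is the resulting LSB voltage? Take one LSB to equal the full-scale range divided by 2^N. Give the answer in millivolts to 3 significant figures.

0.586 mV

Span: 5.16 V − (0.36 V) = 4.8 V.
6.02 N + 1.76 ≥ 76.8 gives N ≥ 12.465, so the minimum integer is 13.
LSB = 4.8 V ÷ 2^13 = 4.8/8192 V = 0.586 mV.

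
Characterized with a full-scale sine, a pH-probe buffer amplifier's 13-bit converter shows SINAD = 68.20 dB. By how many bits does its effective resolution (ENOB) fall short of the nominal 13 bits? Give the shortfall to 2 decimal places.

1.96 bits

Effective bits = (68.20 − 1.76)/6.02 = 11.0365.
13 − 11.0365 = 1.96 bits below nominal.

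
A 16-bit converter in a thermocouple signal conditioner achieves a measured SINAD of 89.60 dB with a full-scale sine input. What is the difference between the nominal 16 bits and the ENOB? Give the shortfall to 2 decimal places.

Effective bits = (89.60 − 1.76)/6.02 = 14.5914.
Lost resolution: 16 − 14.5914 = 1.4086 bits.

1.41 bits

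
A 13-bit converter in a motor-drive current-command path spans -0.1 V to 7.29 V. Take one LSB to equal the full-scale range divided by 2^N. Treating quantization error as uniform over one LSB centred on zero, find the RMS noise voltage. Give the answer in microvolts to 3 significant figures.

260 µV

The full-scale span is 7.29 − (-0.1) = 7.39 V.
One LSB is 7.39 V / 8192 = 0.90210 mV.
V_rms = LSB/√12 = 0.90210 mV / √12 = 260 µV.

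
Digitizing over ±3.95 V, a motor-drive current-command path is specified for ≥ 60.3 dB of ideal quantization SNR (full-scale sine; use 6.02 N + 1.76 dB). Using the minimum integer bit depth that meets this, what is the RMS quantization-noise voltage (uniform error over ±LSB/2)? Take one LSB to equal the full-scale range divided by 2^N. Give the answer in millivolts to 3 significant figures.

Full-scale range = 3.95 V − (-3.95 V) = 7.9 V.
Required N = ⌈(60.3 − 1.76)/6.02⌉ = ⌈9.724⌉ = 10.
LSB = 7.9 V ÷ 2^10 = 7.9/1024 V = 7.7148 mV.
V_rms = LSB/√12 = 2.23 mV.

2.23 mV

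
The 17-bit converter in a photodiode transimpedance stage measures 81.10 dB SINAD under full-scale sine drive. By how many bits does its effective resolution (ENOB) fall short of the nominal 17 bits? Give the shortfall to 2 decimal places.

3.82 bits

N_eff = (81.10 − 1.76)/6.02 = 13.1794 bits.
17 − 13.1794 = 3.82 bits below nominal.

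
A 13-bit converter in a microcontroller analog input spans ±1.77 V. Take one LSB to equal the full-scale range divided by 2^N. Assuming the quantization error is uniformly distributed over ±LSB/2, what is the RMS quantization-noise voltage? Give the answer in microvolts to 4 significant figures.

124.7 µV

The full-scale span is 1.77 − (-1.77) = 3.54 V.
One LSB is 3.54 V / 8192 = 432.129 µV.
σ_q = LSB/√12 = 432.129 µV/3.4641 = 124.7 µV.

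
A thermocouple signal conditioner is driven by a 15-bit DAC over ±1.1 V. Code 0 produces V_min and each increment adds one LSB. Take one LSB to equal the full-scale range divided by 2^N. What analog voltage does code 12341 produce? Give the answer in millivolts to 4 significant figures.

Range = 1.1 − (-1.1) = 2.2 V. LSB = 2.2 V / 2^15.
V_out = V_min + code × LSB = -1.1 V + 12341 × 2.2 V / 32768
      = -1.1 V + 0.828558 V = -0.271442 V.

-271.4 mV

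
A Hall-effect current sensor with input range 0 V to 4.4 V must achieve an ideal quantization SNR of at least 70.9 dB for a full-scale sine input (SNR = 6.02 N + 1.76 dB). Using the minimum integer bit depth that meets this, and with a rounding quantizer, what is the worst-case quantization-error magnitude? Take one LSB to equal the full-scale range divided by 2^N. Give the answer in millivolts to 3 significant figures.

Range is 4.4 V.
N ≥ (70.9 − 1.76)/6.02 = 11.485 → N_min = 12.
Step size = 4.4/4096 V = 1.0742 mV.
Half an LSB is 0.537 mV.

0.537 mV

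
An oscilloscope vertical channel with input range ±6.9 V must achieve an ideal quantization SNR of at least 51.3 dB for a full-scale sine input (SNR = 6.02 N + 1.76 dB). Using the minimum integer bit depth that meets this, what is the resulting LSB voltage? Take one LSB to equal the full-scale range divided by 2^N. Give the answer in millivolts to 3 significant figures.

27.0 mV

Full-scale range = 6.9 V − (-6.9 V) = 13.8 V.
6.02 N + 1.76 ≥ 51.3 gives N ≥ 8.229, so the minimum integer is 9.
One LSB is 13.8 V / 512 = 27.0 mV.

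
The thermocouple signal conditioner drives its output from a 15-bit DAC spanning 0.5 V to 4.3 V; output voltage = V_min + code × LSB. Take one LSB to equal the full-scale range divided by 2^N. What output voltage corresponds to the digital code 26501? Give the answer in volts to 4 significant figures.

3.573 V

Range = 4.3 − (0.5) = 3.8 V. LSB = 3.8 V / 2^15.
Output = V_min + (26501/32768) × range = 0.5 + 0.808746 × 3.8 V
      = 0.5 + 3.07324 = 3.57324 V.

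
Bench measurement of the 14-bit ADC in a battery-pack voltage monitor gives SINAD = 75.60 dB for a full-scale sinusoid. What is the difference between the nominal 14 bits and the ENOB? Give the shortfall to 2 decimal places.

1.73 bits

N_eff = (75.60 − 1.76)/6.02 = 12.2658 bits.
Shortfall = 14 − 12.2658 = 1.7342 bits.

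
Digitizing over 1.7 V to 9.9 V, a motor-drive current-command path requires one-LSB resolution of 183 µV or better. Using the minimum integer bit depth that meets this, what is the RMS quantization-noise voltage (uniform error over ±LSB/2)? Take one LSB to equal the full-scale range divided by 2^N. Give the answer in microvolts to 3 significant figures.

36.1 µV

Range = 9.9 − (1.7) = 8.2 V.
Need 2^N ≥ 8.2 V / 183 µV = 44810 → N_min = 16.
Step size = 8.2/65536 V = 125.12 µV.
σ_q = LSB/√12 = 125.12 µV/3.4641 = 36.1 µV.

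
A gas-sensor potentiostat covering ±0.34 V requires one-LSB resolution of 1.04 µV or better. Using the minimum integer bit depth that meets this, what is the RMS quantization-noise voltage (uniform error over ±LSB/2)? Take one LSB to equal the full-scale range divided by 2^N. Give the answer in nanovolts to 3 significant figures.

187 nV

The full-scale span is 0.34 − (-0.34) = 0.68 V.
Levels needed ≥ 0.68/1.04 µV = 653800. 2^20 = 1048576 suffices, so N_min = 20.
Step size = 0.68/1048576 V = 0.64850 µV.
σ_q = LSB/√12 = 0.64850 µV/3.4641 = 187 nV.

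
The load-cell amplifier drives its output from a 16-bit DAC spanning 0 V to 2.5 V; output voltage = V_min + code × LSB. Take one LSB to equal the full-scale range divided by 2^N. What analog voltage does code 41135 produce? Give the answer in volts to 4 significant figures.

1.569 V

Full-scale range = 2.5 V. LSB = 2.5 V / 2^16.
V_out = V_min + code × LSB = 0 V + 41135 × 2.5 V / 65536
      = 0 + 1.56918 = 1.56918 V.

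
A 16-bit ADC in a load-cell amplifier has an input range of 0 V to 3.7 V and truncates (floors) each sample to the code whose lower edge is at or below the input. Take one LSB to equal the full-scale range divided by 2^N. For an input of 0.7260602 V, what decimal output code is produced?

12860

V_FS = 3.7 V. LSB = 3.7 V / 2^16 ≈ 56.46 µV.
code = ⌊(V_in − V_min)/LSB⌋ = ⌊(V_in − V_min) × 2^16 / range⌋
     = ⌊(0.7260602 − (0)) × 65536 / 3.7⌋ = ⌊0.7260602 × 65536/3.7⌋
     = ⌊12860.292⌋ = 12860.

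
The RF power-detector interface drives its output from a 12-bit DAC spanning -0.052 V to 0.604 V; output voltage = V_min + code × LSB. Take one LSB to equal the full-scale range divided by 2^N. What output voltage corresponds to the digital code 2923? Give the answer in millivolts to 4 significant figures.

416.1 mV

The full-scale span is 0.604 − (-0.052) = 0.656 V. LSB = 0.656 V / 2^12.
V_out = -0.052 + 2923 × (0.656/4096) V
      = -0.052 V + 0.468137 V = 0.416137 V.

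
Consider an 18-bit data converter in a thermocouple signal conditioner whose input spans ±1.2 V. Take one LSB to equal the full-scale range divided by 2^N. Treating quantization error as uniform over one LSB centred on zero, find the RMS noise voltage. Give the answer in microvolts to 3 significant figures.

2.64 µV

Full-scale range = 1.2 V − (-1.2 V) = 2.4 V.
One LSB is 2.4 V / 262144 = 9.1553 µV.
V_rms = LSB/√12 = 9.1553 µV / √12 = 2.64 µV.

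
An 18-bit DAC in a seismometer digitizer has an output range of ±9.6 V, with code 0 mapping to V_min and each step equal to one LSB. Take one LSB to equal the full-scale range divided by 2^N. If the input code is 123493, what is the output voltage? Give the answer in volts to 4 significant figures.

-0.5551 V

Span: 9.6 V − (-9.6 V) = 19.2 V. LSB = 19.2 V / 2^18.
V_out = -9.6 + 123493 × (19.2/262144) V
      = -9.6 + 9.04490 = -0.555103 V.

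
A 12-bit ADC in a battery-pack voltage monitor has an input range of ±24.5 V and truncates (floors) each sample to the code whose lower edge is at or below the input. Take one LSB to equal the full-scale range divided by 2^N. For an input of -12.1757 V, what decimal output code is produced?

1030

The full-scale span is 24.5 − (-24.5) = 49 V. LSB = 49 V / 2^12 ≈ 11.96 mV.
(V_in − V_min) × 2^12/range = (-12.1757 − (-24.5)) × 4096/49 = 1030.211.
Floor → code = 1030.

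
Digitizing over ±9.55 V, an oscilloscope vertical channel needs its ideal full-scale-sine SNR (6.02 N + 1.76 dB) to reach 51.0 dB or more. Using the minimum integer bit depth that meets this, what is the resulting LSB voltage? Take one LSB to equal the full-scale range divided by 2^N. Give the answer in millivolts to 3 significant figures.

Full-scale range = 9.55 V − (-9.55 V) = 19.1 V.
6.02 N + 1.76 ≥ 51.0 gives N ≥ 8.179, so the minimum integer is 9.
LSB = 19.1 V ÷ 2^9 = 19.1/512 V = 37.3 mV.

37.3 mV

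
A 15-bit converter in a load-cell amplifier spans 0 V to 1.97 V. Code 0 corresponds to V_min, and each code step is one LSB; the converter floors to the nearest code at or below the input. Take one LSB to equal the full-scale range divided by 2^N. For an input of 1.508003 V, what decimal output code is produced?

Full-scale range = 1.97 V. LSB = 1.97 V / 2^15 ≈ 60.12 µV.
code = ⌊(V_in − V_min)/LSB⌋ = ⌊(V_in − V_min) × 2^15 / range⌋
     = ⌊(1.508003 − (0)) × 32768 / 1.97⌋ = ⌊1.508003 × 32768/1.97⌋
     = ⌊25083.372⌋ = 25083.

25083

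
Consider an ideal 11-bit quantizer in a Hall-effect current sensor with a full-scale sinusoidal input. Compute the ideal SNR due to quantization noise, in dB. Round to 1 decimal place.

68.0 dB

Ideal quantization SNR: 6.02 × 11 + 1.76 dB = 68.0 dB.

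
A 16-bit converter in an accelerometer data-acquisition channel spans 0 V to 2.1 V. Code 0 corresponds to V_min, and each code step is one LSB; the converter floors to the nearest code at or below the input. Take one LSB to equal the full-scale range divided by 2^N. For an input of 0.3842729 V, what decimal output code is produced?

Range is 2.1 V. LSB = 2.1 V / 2^16 ≈ 32.04 µV.
(V_in − V_min) × 2^16/range = (0.3842729 − (0)) × 65536/2.1 = 11992.242.
Floor → code = 11992.

11992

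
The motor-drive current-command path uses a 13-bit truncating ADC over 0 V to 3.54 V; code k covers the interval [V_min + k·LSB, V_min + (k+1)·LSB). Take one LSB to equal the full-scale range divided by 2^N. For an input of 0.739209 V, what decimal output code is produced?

Full-scale range = 3.54 V. LSB = 3.54 V / 2^13 ≈ 432.1 µV.
V_in − V_min = 0.739209 − (0) = 0.739209 V.
Divide by LSB: 0.739209 × 8192/3.54 = 1710.6215.
Truncating gives code 1710.

1710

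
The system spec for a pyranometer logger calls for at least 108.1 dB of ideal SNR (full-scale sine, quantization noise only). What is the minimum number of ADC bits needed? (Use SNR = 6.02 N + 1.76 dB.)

6.02 N + 1.76 ≥ 108.1 gives N ≥ 17.664, so the minimum integer is 18.

18 bits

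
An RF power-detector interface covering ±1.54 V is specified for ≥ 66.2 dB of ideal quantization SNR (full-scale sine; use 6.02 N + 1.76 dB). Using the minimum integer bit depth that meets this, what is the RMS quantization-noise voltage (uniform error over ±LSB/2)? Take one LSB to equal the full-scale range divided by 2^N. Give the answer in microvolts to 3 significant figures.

434 µV

Range = 1.54 − (-1.54) = 3.08 V.
6.02 N + 1.76 ≥ 66.2 gives N ≥ 10.704, so the minimum integer is 11.
LSB = 3.08 V / 2^11 = 1.5039 mV.
V_rms = LSB/√12 = 434 µV.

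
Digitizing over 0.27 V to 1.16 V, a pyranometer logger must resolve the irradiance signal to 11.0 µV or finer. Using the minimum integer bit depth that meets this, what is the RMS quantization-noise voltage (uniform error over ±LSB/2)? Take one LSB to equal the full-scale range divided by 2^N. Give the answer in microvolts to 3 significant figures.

The full-scale span is 1.16 − (0.27) = 0.89 V.
Need 2^N ≥ 0.89 V / 11.0 µV = 80910 → N_min = 17.
LSB = 0.89 V ÷ 2^17 = 0.89/131072 V = 6.7902 µV.
σ_q = LSB/√12 = 6.7902 µV/3.4641 = 1.96 µV.

1.96 µV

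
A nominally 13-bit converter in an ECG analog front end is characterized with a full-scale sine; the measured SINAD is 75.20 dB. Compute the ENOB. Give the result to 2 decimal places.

12.20 bits

(75.20 − 1.76) / 6.02 = 73.44/6.02 = 12.1993 effective bits.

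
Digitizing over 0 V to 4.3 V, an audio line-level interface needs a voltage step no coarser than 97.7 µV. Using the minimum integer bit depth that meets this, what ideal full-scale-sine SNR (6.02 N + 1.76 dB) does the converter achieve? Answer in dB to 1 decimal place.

Span = 4.3 V.
Levels needed ≥ 4.3/97.7 µV = 44010. 2^16 = 65536 suffices, so N_min = 16.
6.02(16) + 1.76 = 98.08 dB.

98.1 dB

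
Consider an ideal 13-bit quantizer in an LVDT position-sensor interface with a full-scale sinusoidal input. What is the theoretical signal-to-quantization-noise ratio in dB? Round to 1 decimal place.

80.0 dB

SNR = 6.02·13 + 1.76 = 80.02 dB.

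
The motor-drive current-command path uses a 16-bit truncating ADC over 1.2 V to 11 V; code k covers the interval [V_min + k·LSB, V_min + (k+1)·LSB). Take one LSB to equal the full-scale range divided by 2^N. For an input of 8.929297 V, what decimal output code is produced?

51688

Range = 11 − (1.2) = 9.8 V. LSB = 9.8 V / 2^16 ≈ 149.5 µV.
(V_in − V_min) × 2^16/range = (8.929297 − (1.2)) × 65536/9.8 = 51688.491.
Floor → code = 51688.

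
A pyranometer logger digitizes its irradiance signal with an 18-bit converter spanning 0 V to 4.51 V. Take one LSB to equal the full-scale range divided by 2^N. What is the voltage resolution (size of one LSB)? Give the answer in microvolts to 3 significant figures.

17.2 µV

Range is 4.51 V.
2^18 = 262144 levels.
Step size = 4.51/262144 V = 17.2 µV.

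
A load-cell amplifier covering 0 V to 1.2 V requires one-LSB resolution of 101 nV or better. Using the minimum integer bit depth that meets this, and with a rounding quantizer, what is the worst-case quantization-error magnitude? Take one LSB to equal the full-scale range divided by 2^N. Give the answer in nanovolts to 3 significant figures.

Full-scale range = 1.2 V.
Levels needed ≥ 1.2/101 nV = 1.188e7. 2^24 = 16777216 suffices, so N_min = 24.
LSB = 1.2 V / 2^24 = 71.526 nV.
Half an LSB is 35.8 nV.

35.8 nV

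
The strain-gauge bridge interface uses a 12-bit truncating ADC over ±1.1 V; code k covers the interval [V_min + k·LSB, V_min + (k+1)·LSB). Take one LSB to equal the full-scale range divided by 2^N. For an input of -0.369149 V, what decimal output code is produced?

1360

The full-scale span is 1.1 − (-1.1) = 2.2 V. LSB = 2.2 V / 2^12 ≈ 0.5371 mV.
code = ⌊(V_in − V_min)/LSB⌋ = ⌊(V_in − V_min) × 2^12 / range⌋
     = ⌊(-0.369149 − (-1.1)) × 4096 / 2.2⌋ = ⌊0.730851 × 4096/2.2⌋
     = ⌊1360.712⌋ = 1360.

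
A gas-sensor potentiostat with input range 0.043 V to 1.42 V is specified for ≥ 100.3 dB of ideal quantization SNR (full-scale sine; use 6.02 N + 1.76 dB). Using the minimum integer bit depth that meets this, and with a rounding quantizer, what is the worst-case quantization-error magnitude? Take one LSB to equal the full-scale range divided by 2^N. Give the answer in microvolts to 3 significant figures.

Full-scale range = 1.42 V − (0.043 V) = 1.377 V.
6.02 N + 1.76 ≥ 100.3 gives N ≥ 16.369, so the minimum integer is 17.
Step size = 1.377/131072 V = 10.506 µV.
|e|_max = LSB/2 = 5.25 µV.

5.25 µV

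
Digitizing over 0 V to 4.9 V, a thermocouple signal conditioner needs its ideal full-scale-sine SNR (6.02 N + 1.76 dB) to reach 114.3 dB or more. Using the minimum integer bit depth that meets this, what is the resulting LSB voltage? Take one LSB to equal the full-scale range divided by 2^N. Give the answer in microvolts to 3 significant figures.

Range is 4.9 V.
6.02 N + 1.76 ≥ 114.3 gives N ≥ 18.694, so the minimum integer is 19.
LSB = 4.9 V / 2^19 = 9.35 µV.

9.35 µV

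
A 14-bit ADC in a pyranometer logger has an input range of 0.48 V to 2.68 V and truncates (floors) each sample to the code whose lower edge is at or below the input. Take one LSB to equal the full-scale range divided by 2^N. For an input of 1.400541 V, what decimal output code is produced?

6855

Full-scale range = 2.68 V − (0.48 V) = 2.2 V. LSB = 2.2 V / 2^14 ≈ 134.3 µV.
code = ⌊(V_in − V_min)/LSB⌋ = ⌊(V_in − V_min) × 2^14 / range⌋
     = ⌊(1.400541 − (0.48)) × 16384 / 2.2⌋ = ⌊0.920541 × 16384/2.2⌋
     = ⌊6855.520⌋ = 6855.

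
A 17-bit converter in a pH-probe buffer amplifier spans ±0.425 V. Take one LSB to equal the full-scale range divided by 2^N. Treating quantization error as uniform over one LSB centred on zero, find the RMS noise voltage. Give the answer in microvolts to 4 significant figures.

Full-scale range = 0.425 V − (-0.425 V) = 0.85 V.
One LSB is 0.85 V / 131072 = 6.48499 µV.
RMS of a uniform error over width LSB is LSB/√12 = 1.872 µV.

1.872 µV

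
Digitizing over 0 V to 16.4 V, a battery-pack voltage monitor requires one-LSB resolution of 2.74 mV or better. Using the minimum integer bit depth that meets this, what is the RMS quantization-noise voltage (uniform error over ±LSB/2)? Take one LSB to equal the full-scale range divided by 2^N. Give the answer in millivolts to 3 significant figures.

0.578 mV

Span = 16.4 V.
Required number of levels: 16.4/2.74 mV = 5985.4; smallest N with 2^N ≥ that is 13.
Step size = 16.4/8192 V = 2.0020 mV.
V_rms = LSB/√12 = 0.578 mV.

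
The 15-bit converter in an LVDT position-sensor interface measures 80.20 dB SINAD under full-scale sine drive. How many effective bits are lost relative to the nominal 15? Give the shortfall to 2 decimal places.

Effective bits = (80.20 − 1.76)/6.02 = 13.0299.
15 − 13.0299 = 1.97 bits below nominal.

1.97 bits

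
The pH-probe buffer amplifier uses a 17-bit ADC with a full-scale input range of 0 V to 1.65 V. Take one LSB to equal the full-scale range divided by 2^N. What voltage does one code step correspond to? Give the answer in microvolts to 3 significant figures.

12.6 µV

Range is 1.65 V.
Number of codes = 2^17 = 131072.
Step size = 1.65/131072 V = 12.6 µV.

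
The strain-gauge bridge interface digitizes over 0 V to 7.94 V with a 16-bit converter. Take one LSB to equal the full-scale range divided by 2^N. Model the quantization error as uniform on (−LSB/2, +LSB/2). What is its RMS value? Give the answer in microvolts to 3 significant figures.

Span = 7.94 V.
LSB = 7.94 V ÷ 2^16 = 7.94/65536 V = 121.15 µV.
For a uniform distribution on [−LSB/2, +LSB/2], V_rms = LSB/√12 = 121.15 µV/3.4641 = 35.0 µV.

35.0 µV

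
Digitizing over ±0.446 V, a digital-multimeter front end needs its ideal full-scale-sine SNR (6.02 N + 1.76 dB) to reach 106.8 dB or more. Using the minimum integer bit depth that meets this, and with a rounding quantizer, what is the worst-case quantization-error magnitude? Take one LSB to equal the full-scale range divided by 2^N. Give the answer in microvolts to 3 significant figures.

1.70 µV

Range = 0.446 − (-0.446) = 0.892 V.
Required N = ⌈(106.8 − 1.76)/6.02⌉ = ⌈17.449⌉ = 18.
LSB = 0.892 V ÷ 2^18 = 0.892/262144 V = 3.4027 µV.
Max error for round-to-nearest is LSB/2 = 1.70 µV.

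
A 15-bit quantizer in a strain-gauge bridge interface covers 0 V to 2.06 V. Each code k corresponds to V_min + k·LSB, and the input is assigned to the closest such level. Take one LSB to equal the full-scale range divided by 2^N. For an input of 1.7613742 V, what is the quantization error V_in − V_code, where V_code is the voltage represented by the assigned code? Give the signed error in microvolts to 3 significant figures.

Range is 2.06 V. LSB = 2.06 V / 2^15 ≈ 62.87 µV.
(1.7613742 − (0)) / LSB = 1.7613742 × 32768/2.06 = 28017.8203. Nearest integer: k = 28018.
V_code = 0 + (28018/32768) × 2.06 = 1.7613854980 V.
V_in − V_code = 1.7613742 − (1.7613854980) = −11.3 µV.

−11.3 µV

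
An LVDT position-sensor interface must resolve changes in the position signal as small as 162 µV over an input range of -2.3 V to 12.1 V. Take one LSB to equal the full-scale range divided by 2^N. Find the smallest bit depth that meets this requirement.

17 bits

Span: 12.1 V − (-2.3 V) = 14.4 V.
Required number of levels: 14.4/162 µV = 88889; smallest N with 2^N ≥ that is 17.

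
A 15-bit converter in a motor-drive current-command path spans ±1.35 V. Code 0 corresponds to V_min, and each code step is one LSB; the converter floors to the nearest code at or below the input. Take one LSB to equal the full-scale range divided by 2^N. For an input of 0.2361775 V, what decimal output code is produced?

19250

Full-scale range = 1.35 V − (-1.35 V) = 2.7 V. LSB = 2.7 V / 2^15 ≈ 82.40 µV.
code = ⌊(V_in − V_min)/LSB⌋ = ⌊(V_in − V_min) × 2^15 / range⌋
     = ⌊(0.2361775 − (-1.35)) × 32768 / 2.7⌋ = ⌊1.5861775 × 32768/2.7⌋
     = ⌊19250.320⌋ = 19250.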